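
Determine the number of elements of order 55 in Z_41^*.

0

φ(41) = 41 − 1 = 40 = 2^3 · 5.
In a cyclic group of order 40, there are φ(d) elements of order d for each divisor d of 40, and zero for non-divisors.
Since 55 ∤ 40, the count is 0.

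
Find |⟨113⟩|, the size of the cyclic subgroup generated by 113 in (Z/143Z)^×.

The order of 113 must divide φ(143) = φ(11·13) = (11−1)·(13−1) = 10·12 = 120 = 2^3 · 3 · 5.
Divisors of 120: 1, 2, 3, 4, 5, 6, 8, 10, 12, 15, 20, 24, 30, 40, 60, 120.
Evaluate successive powers at the divisors of 120:
113^1 ≡ 113 (mod 143)
113^2 ≡ 42 (mod 143)
113^3 ≡ 27 (mod 143)
113^4 ≡ 48 (mod 143)
113^5 ≡ 133 (mod 143)
113^6 ≡ 14 (mod 143)
113^8 ≡ 16 (mod 143)
113^10 ≡ 100 (mod 143)
113^12 ≡ 53 (mod 143)
113^15 ≡ 1 (mod 143) ✓
Therefore the multiplicative order of 113 modulo 143 is 15.

15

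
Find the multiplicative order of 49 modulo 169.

The order of 49 must divide φ(169) = φ(13^2) = 13·(13−1) = 156 = 2^2 · 3 · 13.
Divisors of 156: 1, 2, 3, 4, 6, 12, 13, 26, 39, 52, 78, 156.
Check 49^d mod 169 for each divisor in increasing order:
49^1 ≡ 49
49^2 ≡ 35
49^3 ≡ 25
49^4 ≡ 42
49^6 ≡ 118
49^12 ≡ 66
49^13 ≡ 23
49^26 ≡ 22
49^39 ≡ 168
49^52 ≡ 146
49^78 ≡ 1
Therefore the multiplicative order of 49 modulo 169 is 78.

78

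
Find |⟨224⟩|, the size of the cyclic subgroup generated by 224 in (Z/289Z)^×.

By Lagrange's theorem, ord_289(224) divides φ(289) = φ(17^2) = 17·(17−1) = 272 = 2^4 · 17.
Divisors of 272: 1, 2, 4, 8, 16, 17, 34, 68, 136, 272.
Compute 224^d (mod 289) for the divisors d until we hit 1:
224^1 ≡ 224 (mod 289)
224^2 ≡ 179 (mod 289)
224^4 ≡ 251 (mod 289)
224^8 ≡ 288 (mod 289)
224^16 ≡ 1 (mod 289) ✓
Hence ord(224) = 16.

16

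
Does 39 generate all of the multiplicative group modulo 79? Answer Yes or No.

Yes

φ(79) = 79 − 1 = 78 = 2 · 3 · 13.
An element g generates (Z/79Z)^× iff g^(78/q) ≢ 1 (mod 79) for each prime q ∈ {2, 3, 13}.
39^39 ≡ 78 (mod 79)  [q = 2: ≢ 1 ✓]
39^26 ≡ 55 (mod 79)  [q = 3: ≢ 1 ✓]
39^6 ≡ 21 (mod 79)  [q = 13: ≢ 1 ✓]
None equal 1, so ord_79(39) = 78: 39 is a primitive root.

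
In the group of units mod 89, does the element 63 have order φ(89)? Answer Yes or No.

φ(89) = 89 − 1 = 88 = 2^3 · 11.
Test 63^(88/q) mod 89 for each prime factor q of 88:
63^44 ≡ 88 (mod 89)  [q = 2: ≢ 1 ✓]
63^8 ≡ 8 (mod 89)  [q = 11: ≢ 1 ✓]
All checks pass, so 63 has order 88 and is a primitive root modulo 89.

Yes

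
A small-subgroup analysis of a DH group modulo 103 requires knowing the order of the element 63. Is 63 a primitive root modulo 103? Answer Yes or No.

No

φ(103) = 103 − 1 = 102 = 2 · 3 · 17.
63 is a primitive root mod 103 iff 63^(φ(103)/q) ≢ 1 for every prime q | φ(103), i.e. q ∈ {2, 3, 17}.
63^51 ≡ 1 (mod 103)  [q = 2: ≡ 1 ✗]
63^34 ≡ 56 (mod 103)  [q = 3: ≢ 1 ✓]
63^6 ≡ 30 (mod 103)  [q = 17: ≢ 1 ✓]
63^51 ≡ 1 shows ord(63) | 51, strictly less than φ(103); not a primitive root.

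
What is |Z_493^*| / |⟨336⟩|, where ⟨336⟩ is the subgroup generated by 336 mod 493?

112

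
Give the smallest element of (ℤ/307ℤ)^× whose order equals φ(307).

5

φ(307) = 307 − 1 = 306 = 2 · 3^2 · 17.
Test candidates g = 2, 3, … against the prime factors q ∈ {2, 3, 17} of φ(307): g is a generator iff g^(306/q) ≢ 1 for every such q.
g = 2: 2^153 ≡ 306; 2^102 ≡ 1 — hits 1, so not a primitive root.
g = 3: 3^153 ≡ 306; 3^102 ≡ 1 — hits 1, so not a primitive root.
g = 4: 4^153 ≡ 1 — hits 1, so not a primitive root.
g = 5: 5^153 ≡ 306; 5^102 ≡ 289; 5^18 ≡ 81 — none is 1, so 5 is a primitive root.
Hence the least primitive root of 307 is 5.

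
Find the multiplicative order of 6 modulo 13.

12

Since 6 ∈ (Z/13Z)^×, its order divides φ(13) = 13 − 1 = 12 = 2^2 · 3.
Divisors of 12: 1, 2, 3, 4, 6, 12.
Test each divisor d:
6^1 ≡ 6 (mod 13)
6^2 ≡ 10 (mod 13)
6^3 ≡ 8 (mod 13)
6^4 ≡ 9 (mod 13)
6^6 ≡ 12 (mod 13)
6^12 ≡ 1 (mod 13) ✓
The smallest such exponent is 12, so the order of 6 is 12.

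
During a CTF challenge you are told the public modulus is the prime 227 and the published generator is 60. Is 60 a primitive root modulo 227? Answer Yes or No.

Yes

φ(227) = 227 − 1 = 226 = 2 · 113.
It suffices to check that the order of 60 is not a proper divisor of 226: compute 60^(226/q) for q ∈ {2, 113}.
60^113 ≡ 226 (mod 227)  [q = 2: ≢ 1 ✓]
60^2 ≡ 195 (mod 227)  [q = 113: ≢ 1 ✓]
All checks pass, so 60 has order 226 and is a primitive root modulo 227.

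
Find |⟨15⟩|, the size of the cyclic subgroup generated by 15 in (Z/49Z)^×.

The order of 15 must divide φ(49) = φ(7^2) = 7·(7−1) = 42 = 2 · 3 · 7.
Divisors of 42: 1, 2, 3, 6, 7, 14, 21, 42.
Check 15^d mod 49 for each divisor in increasing order:
15^1 ≡ 15 (mod 49)
15^2 ≡ 29 (mod 49)
15^3 ≡ 43 (mod 49)
15^6 ≡ 36 (mod 49)
15^7 ≡ 1 (mod 49) ✓
Hence ord(15) = 7.

7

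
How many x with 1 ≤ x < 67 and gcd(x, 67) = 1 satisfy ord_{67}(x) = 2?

1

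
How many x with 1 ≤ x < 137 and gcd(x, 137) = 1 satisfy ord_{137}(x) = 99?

0

φ(137) = 137 − 1 = 136 = 2^3 · 17.
In a cyclic group of order 136, there are φ(d) elements of order d for each divisor d of 136, and zero for non-divisors.
Since 99 ∤ 136, the count is 0.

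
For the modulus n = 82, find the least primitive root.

φ(82) = φ(2)·φ(41) = 1·40 = 40 = 2^3 · 5.
g is a primitive root iff g^(40/q) ≢ 1 (mod 82) for each prime q ∈ {2, 5}.
g = 2: gcd(2, 82) = 2 > 1, not a unit — skip.
g = 3: 3^20 ≡ 81; 3^8 ≡ 1 — hits 1, so not a primitive root.
g = 4: gcd(4, 82) = 2 > 1, not a unit — skip.
g = 5: 5^20 ≡ 1 — hits 1, so not a primitive root.
g = 6: gcd(6, 82) = 2 > 1, not a unit — skip.
g = 7: 7^20 ≡ 81; 7^8 ≡ 37 — none is 1, so 7 is a primitive root.
Hence the least primitive root of 82 is 7.

7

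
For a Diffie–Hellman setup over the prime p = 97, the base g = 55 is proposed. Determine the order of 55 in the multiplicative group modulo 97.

32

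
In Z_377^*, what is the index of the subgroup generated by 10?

4

ord(10) | φ(377) = φ(13·29) = (13−1)·(29−1) = 12·28 = 336 = 2^4 · 3 · 7.
Divisors of 336: 1, 2, 3, 4, 6, 7, 8, 12, 14, 16, 21, 24, 28, 42, 48, 56, 84, 112, 168, 336.
Test each divisor d:
10^1 ≡ 10 (mod 377)
10^2 ≡ 100 (mod 377)
10^3 ≡ 246 (mod 377)
10^4 ≡ 198 (mod 377)
10^6 ≡ 196 (mod 377)
10^7 ≡ 75 (mod 377)
10^8 ≡ 373 (mod 377)
10^12 ≡ 339 (mod 377)
10^14 ≡ 347 (mod 377)
10^16 ≡ 16 (mod 377)
10^21 ≡ 12 (mod 377)
10^24 ≡ 313 (mod 377)
10^28 ≡ 146 (mod 377)
10^42 ≡ 144 (mod 377)
10^48 ≡ 326 (mod 377)
10^56 ≡ 204 (mod 377)
10^84 ≡ 1 (mod 377) ✓
So ord_377(10) = 84, hence |⟨10⟩| = 84.
The index is φ(377) / ord(10) = 336 / 84 = 4.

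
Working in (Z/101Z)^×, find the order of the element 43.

50

ord(43) | φ(101) = 101 − 1 = 100 = 2^2 · 5^2.
Divisors of 100: 1, 2, 4, 5, 10, 20, 25, 50, 100.
Check 43^d mod 101 for each divisor in increasing order:
43^1 ≡ 43
43^2 ≡ 31
43^4 ≡ 52
43^5 ≡ 14
43^10 ≡ 95
43^20 ≡ 36
43^25 ≡ 100
43^50 ≡ 1
So ord_101(43) = 50.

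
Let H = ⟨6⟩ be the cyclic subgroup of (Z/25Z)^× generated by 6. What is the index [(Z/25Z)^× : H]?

4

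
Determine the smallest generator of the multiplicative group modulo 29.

2

φ(29) = 29 − 1 = 28 = 2^2 · 7.
g is a primitive root iff g^(28/q) ≢ 1 (mod 29) for each prime q ∈ {2, 7}.
g = 2: 2^14 ≡ 28; 2^4 ≡ 16 — none is 1, so 2 is a primitive root.
The smallest primitive root modulo 29 is 2.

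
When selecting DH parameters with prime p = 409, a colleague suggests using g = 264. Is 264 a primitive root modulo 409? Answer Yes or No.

Yes

φ(409) = 409 − 1 = 408 = 2^3 · 3 · 17.
It suffices to check that the order of 264 is not a proper divisor of 408: compute 264^(408/q) for q ∈ {2, 3, 17}.
264^204 ≡ 408 (mod 409)  [q = 2: ≢ 1 ✓]
264^136 ≡ 53 (mod 409)  [q = 3: ≢ 1 ✓]
264^24 ≡ 69 (mod 409)  [q = 17: ≢ 1 ✓]
Every test exponent gives a nontrivial residue, hence 264 generates the full group.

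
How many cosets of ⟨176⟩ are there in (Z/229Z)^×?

6

By Lagrange's theorem, ord_229(176) divides φ(229) = 229 − 1 = 228 = 2^2 · 3 · 19.
Divisors of 228: 1, 2, 3, 4, 6, 12, 19, 38, 57, 76, 114, 228.
Check 176^d mod 229 for each divisor in increasing order:
176^1 ≡ 176
176^2 ≡ 61
176^3 ≡ 202
176^4 ≡ 57
176^6 ≡ 42
176^12 ≡ 161
176^19 ≡ 228
176^38 ≡ 1
The order of 176 is 38, so the subgroup it generates has 38 elements.
[(Z/229Z)^× : ⟨176⟩] = 228/38 = 6.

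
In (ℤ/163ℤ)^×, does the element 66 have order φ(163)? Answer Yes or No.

Yes

φ(163) = 163 − 1 = 162 = 2 · 3^4.
An element g generates (Z/163Z)^× iff g^(162/q) ≢ 1 (mod 163) for each prime q ∈ {2, 3}.
66^81 ≡ 162 (mod 163)  [q = 2: ≢ 1 ✓]
66^54 ≡ 58 (mod 163)  [q = 3: ≢ 1 ✓]
Every test exponent gives a nontrivial residue, hence 66 generates the full group.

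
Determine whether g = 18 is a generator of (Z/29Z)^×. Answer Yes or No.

Yes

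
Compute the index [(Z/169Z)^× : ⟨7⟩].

By Lagrange's theorem, ord_169(7) divides φ(169) = φ(13^2) = 13·(13−1) = 156 = 2^2 · 3 · 13.
Divisors of 156: 1, 2, 3, 4, 6, 12, 13, 26, 39, 52, 78, 156.
Compute 7^d (mod 169) for the divisors d until we hit 1:
7^1 ≡ 7 (mod 169)
7^2 ≡ 49 (mod 169)
7^3 ≡ 5 (mod 169)
7^4 ≡ 35 (mod 169)
7^6 ≡ 25 (mod 169)
7^12 ≡ 118 (mod 169)
7^13 ≡ 150 (mod 169)
7^26 ≡ 23 (mod 169)
7^39 ≡ 70 (mod 169)
7^52 ≡ 22 (mod 169)
7^78 ≡ 168 (mod 169)
7^156 ≡ 1 (mod 169) ✓
The order of 7 is 156, so the subgroup it generates has 156 elements.
The index is φ(169) / ord(7) = 156 / 156 = 1.

1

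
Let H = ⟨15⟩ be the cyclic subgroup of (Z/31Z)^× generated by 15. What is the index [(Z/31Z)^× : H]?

3

The order of 15 must divide φ(31) = 31 − 1 = 30 = 2 · 3 · 5.
Divisors of 30: 1, 2, 3, 5, 6, 10, 15, 30.
Compute 15^d (mod 31) for the divisors d until we hit 1:
15^1 ≡ 15 (mod 31)
15^2 ≡ 8 (mod 31)
15^3 ≡ 27 (mod 31)
15^5 ≡ 30 (mod 31)
15^6 ≡ 16 (mod 31)
15^10 ≡ 1 (mod 31) ✓
The order of 15 is 10, so the subgroup it generates has 10 elements.
The index is φ(31) / ord(15) = 30 / 10 = 3.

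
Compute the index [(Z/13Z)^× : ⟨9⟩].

4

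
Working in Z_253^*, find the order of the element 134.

Since 134 ∈ (Z/253Z)^×, its order divides φ(253) = φ(11·23) = (11−1)·(23−1) = 10·22 = 220 = 2^2 · 5 · 11.
Divisors of 220: 1, 2, 4, 5, 10, 11, 20, 22, 44, 55, 110, 220.
Test each divisor d:
134^1 ≡ 134 (mod 253)
134^2 ≡ 246 (mod 253)
134^4 ≡ 49 (mod 253)
134^5 ≡ 241 (mod 253)
134^10 ≡ 144 (mod 253)
134^11 ≡ 68 (mod 253)
134^20 ≡ 243 (mod 253)
134^22 ≡ 70 (mod 253)
134^44 ≡ 93 (mod 253)
134^55 ≡ 252 (mod 253)
134^110 ≡ 1 (mod 253) ✓
The smallest such exponent is 110, so the order of 134 is 110.

110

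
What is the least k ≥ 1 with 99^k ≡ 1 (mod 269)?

ord(99) | φ(269) = 269 − 1 = 268 = 2^2 · 67.
Divisors of 268: 1, 2, 4, 67, 134, 268.
Check 99^d mod 269 for each divisor in increasing order:
99^1 ≡ 99
99^2 ≡ 117
99^4 ≡ 239
99^67 ≡ 1
The smallest such exponent is 67, so the order of 99 is 67.

67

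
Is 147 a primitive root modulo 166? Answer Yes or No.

No

φ(166) = φ(2)·φ(83) = 1·82 = 82 = 2 · 41.
Test 147^(82/q) mod 166 for each prime factor q of 82:
147^41 ≡ 1 (mod 166)  [q = 2: ≡ 1 ✗]
147^2 ≡ 29 (mod 166)  [q = 41: ≢ 1 ✓]
The check at q = 2 fails, so 147 generates a proper subgroup.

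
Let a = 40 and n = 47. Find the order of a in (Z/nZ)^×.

46

The order of 40 must divide φ(47) = 47 − 1 = 46 = 2 · 23.
Divisors of 46: 1, 2, 23, 46.
Evaluate successive powers at the divisors of 46:
40^1 ≡ 40
40^2 ≡ 2
40^23 ≡ 46
40^46 ≡ 1
The smallest such exponent is 46, so the order of 40 is 46.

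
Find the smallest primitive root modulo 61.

φ(61) = 61 − 1 = 60 = 2^2 · 3 · 5.
g is a primitive root iff g^(60/q) ≢ 1 (mod 61) for each prime q ∈ {2, 3, 5}.
g = 2: 2^30 ≡ 60; 2^20 ≡ 47; 2^12 ≡ 9 — none is 1, so 2 is a primitive root.
The smallest primitive root modulo 61 is 2.

2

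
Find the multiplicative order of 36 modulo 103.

51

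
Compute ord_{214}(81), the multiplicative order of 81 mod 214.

53

By Lagrange's theorem, ord_214(81) divides φ(214) = φ(2)·φ(107) = 1·106 = 106 = 2 · 53.
Divisors of 106: 1, 2, 53, 106.
Evaluate successive powers at the divisors of 106:
81^1 ≡ 81 (mod 214)
81^2 ≡ 141 (mod 214)
81^53 ≡ 1 (mod 214) ✓
So ord_214(81) = 53.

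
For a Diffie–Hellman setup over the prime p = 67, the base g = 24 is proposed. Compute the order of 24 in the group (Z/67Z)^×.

11

By Lagrange's theorem, ord_67(24) divides φ(67) = 67 − 1 = 66 = 2 · 3 · 11.
Divisors of 66: 1, 2, 3, 6, 11, 22, 33, 66.
Test each divisor d:
24^1 ≡ 24 (mod 67)
24^2 ≡ 40 (mod 67)
24^3 ≡ 22 (mod 67)
24^6 ≡ 15 (mod 67)
24^11 ≡ 1 (mod 67) ✓
Hence ord(24) = 11.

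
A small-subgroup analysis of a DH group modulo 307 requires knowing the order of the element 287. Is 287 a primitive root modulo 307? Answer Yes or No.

φ(307) = 307 − 1 = 306 = 2 · 3^2 · 17.
It suffices to check that the order of 287 is not a proper divisor of 306: compute 287^(306/q) for q ∈ {2, 3, 17}.
287^153 ≡ 1 (mod 307)  [q = 2: ≡ 1 ✗]
287^102 ≡ 289 (mod 307)  [q = 3: ≢ 1 ✓]
287^18 ≡ 1 (mod 307)  [q = 17: ≡ 1 ✗]
Since 287^153 ≡ 1, the order of 287 divides 153 < 306, so 287 is not a primitive root.

No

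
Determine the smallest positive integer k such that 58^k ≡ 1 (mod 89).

88

By Lagrange's theorem, ord_89(58) divides φ(89) = 89 − 1 = 88 = 2^3 · 11.
Divisors of 88: 1, 2, 4, 8, 11, 22, 44, 88.
Compute 58^d (mod 89) for the divisors d until we hit 1:
58^1 ≡ 58 (mod 89)
58^2 ≡ 71 (mod 89)
58^4 ≡ 57 (mod 89)
58^8 ≡ 45 (mod 89)
58^11 ≡ 12 (mod 89)
58^22 ≡ 55 (mod 89)
58^44 ≡ 88 (mod 89)
58^88 ≡ 1 (mod 89) ✓
The smallest such exponent is 88, so the order of 58 is 88.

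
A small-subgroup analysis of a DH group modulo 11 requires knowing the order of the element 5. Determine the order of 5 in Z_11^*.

By Lagrange's theorem, ord_11(5) divides φ(11) = 11 − 1 = 10 = 2 · 5.
Divisors of 10: 1, 2, 5, 10.
Test each divisor d:
5^1 ≡ 5
5^2 ≡ 3
5^5 ≡ 1
The smallest such exponent is 5, so the order of 5 is 5.

5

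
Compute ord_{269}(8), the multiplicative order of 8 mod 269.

268

ord(8) | φ(269) = 269 − 1 = 268 = 2^2 · 67.
Divisors of 268: 1, 2, 4, 67, 134, 268.
Test each divisor d:
8^1 ≡ 8
8^2 ≡ 64
8^4 ≡ 61
8^67 ≡ 82
8^134 ≡ 268
8^268 ≡ 1
Therefore the multiplicative order of 8 modulo 269 is 268.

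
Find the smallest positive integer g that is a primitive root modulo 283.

3

φ(283) = 283 − 1 = 282 = 2 · 3 · 47.
Test candidates g = 2, 3, … against the prime factors q ∈ {2, 3, 47} of φ(283): g is a generator iff g^(282/q) ≢ 1 for every such q.
g = 2: 2^141 ≡ 282; 2^94 ≡ 1 — hits 1, so not a primitive root.
g = 3: 3^141 ≡ 282; 3^94 ≡ 238; 3^6 ≡ 163 — none is 1, so 3 is a primitive root.
The smallest primitive root modulo 283 is 3.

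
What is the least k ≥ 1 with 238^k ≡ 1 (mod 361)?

Since 238 ∈ (Z/361Z)^×, its order divides φ(361) = φ(19^2) = 19·(19−1) = 342 = 2 · 3^2 · 19.
Divisors of 342: 1, 2, 3, 6, 9, 18, 19, 38, 57, 114, 171, 342.
Check 238^d mod 361 for each divisor in increasing order:
238^1 ≡ 238 (mod 361)
238^2 ≡ 328 (mod 361)
238^3 ≡ 88 (mod 361)
238^6 ≡ 163 (mod 361)
238^9 ≡ 265 (mod 361)
238^18 ≡ 191 (mod 361)
238^19 ≡ 333 (mod 361)
238^38 ≡ 62 (mod 361)
238^57 ≡ 69 (mod 361)
238^114 ≡ 68 (mod 361)
238^171 ≡ 360 (mod 361)
238^342 ≡ 1 (mod 361) ✓
Therefore the multiplicative order of 238 modulo 361 is 342.

342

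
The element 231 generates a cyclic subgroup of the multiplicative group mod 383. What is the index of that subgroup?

ord(231) | φ(383) = 383 − 1 = 382 = 2 · 191.
Divisors of 382: 1, 2, 191, 382.
Test each divisor d:
231^1 ≡ 231
231^2 ≡ 124
231^191 ≡ 382
231^382 ≡ 1
Thus |⟨231⟩| = ord(231) = 382.
The index is φ(383) / ord(231) = 382 / 382 = 1.

1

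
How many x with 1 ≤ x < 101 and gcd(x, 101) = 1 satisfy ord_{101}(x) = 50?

φ(101) = 101 − 1 = 100 = 2^2 · 5^2.
Since (Z/101Z)^× is cyclic of order 100, the number of elements of order d is φ(d) when d | 100 and 0 otherwise.
50 = 2 · 5^2 divides 100, and φ(50) = 20.

20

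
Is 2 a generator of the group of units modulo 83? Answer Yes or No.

Yes

φ(83) = 83 − 1 = 82 = 2 · 41.
Test 2^(82/q) mod 83 for each prime factor q of 82:
2^41 ≡ 82 (mod 83)  [q = 2: ≢ 1 ✓]
2^2 ≡ 4 (mod 83)  [q = 41: ≢ 1 ✓]
All checks pass, so 2 has order 82 and is a primitive root modulo 83.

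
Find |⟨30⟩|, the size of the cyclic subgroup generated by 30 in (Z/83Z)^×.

41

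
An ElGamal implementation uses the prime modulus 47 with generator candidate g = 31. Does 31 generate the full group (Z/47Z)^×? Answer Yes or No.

φ(47) = 47 − 1 = 46 = 2 · 23.
Test 31^(46/q) mod 47 for each prime factor q of 46:
31^23 ≡ 46 (mod 47)  [q = 2: ≢ 1 ✓]
31^2 ≡ 21 (mod 47)  [q = 23: ≢ 1 ✓]
Every test exponent gives a nontrivial residue, hence 31 generates the full group.

Yes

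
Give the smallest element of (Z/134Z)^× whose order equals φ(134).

φ(134) = φ(2)·φ(67) = 1·66 = 66 = 2 · 3 · 11.
g is a primitive root iff g^(66/q) ≢ 1 (mod 134) for each prime q ∈ {2, 3, 11}.
g = 2: gcd(2, 134) = 2 > 1, not a unit — skip.
g = 3: 3^33 ≡ 133; 3^22 ≡ 1 — hits 1, so not a primitive root.
g = 4: gcd(4, 134) = 2 > 1, not a unit — skip.
g = 5: 5^33 ≡ 133; 5^22 ≡ 1 — hits 1, so not a primitive root.
g = 6: gcd(6, 134) = 2 > 1, not a unit — skip.
g = 7: 7^33 ≡ 133; 7^22 ≡ 29; 7^6 ≡ 131 — none is 1, so 7 is a primitive root.
Hence the least primitive root of 134 is 7.

7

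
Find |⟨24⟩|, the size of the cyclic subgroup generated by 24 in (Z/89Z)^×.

By Lagrange's theorem, ord_89(24) divides φ(89) = 89 − 1 = 88 = 2^3 · 11.
Divisors of 88: 1, 2, 4, 8, 11, 22, 44, 88.
Evaluate successive powers at the divisors of 88:
24^1 ≡ 24 (mod 89)
24^2 ≡ 42 (mod 89)
24^4 ≡ 73 (mod 89)
24^8 ≡ 78 (mod 89)
24^11 ≡ 37 (mod 89)
24^22 ≡ 34 (mod 89)
24^44 ≡ 88 (mod 89)
24^88 ≡ 1 (mod 89) ✓
So ord_89(24) = 88.

88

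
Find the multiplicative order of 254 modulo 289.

34

Since 254 ∈ (Z/289Z)^×, its order divides φ(289) = φ(17^2) = 17·(17−1) = 272 = 2^4 · 17.
Divisors of 272: 1, 2, 4, 8, 16, 17, 34, 68, 136, 272.
Check 254^d mod 289 for each divisor in increasing order:
254^1 ≡ 254
254^2 ≡ 69
254^4 ≡ 137
254^8 ≡ 273
254^16 ≡ 256
254^17 ≡ 288
254^34 ≡ 1
Therefore the multiplicative order of 254 modulo 289 is 34.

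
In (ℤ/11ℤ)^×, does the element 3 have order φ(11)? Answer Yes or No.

φ(11) = 11 − 1 = 10 = 2 · 5.
3 is a primitive root mod 11 iff 3^(φ(11)/q) ≢ 1 for every prime q | φ(11), i.e. q ∈ {2, 5}.
3^5 ≡ 1 (mod 11)  [q = 2: ≡ 1 ✗]
3^2 ≡ 9 (mod 11)  [q = 5: ≢ 1 ✓]
3^5 ≡ 1 shows ord(3) | 5, strictly less than φ(11); not a primitive root.

No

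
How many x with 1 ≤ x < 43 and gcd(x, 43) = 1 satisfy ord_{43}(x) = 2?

1

φ(43) = 43 − 1 = 42 = 2 · 3 · 7.
Since (Z/43Z)^× is cyclic of order 42, the number of elements of order d is φ(d) when d | 42 and 0 otherwise.
2 | 42, and φ(2) = 2 − 1 = 1.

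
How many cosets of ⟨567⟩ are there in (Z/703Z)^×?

Since 567 ∈ (Z/703Z)^×, its order divides φ(703) = φ(19·37) = (19−1)·(37−1) = 18·36 = 648 = 2^3 · 3^4.
Divisors of 648: 1, 2, 3, 4, 6, 8, 9, 12, 18, 24, 27, 36, 54, 72, 81, 108, 162, 216, 324, 648.
Test each divisor d:
567^1 ≡ 567 (mod 703)
567^2 ≡ 218 (mod 703)
567^3 ≡ 581 (mod 703)
567^4 ≡ 423 (mod 703)
567^6 ≡ 121 (mod 703)
567^8 ≡ 367 (mod 703)
567^9 ≡ 1 (mod 703) ✓
The order of 567 is 9, so the subgroup it generates has 9 elements.
[(Z/703Z)^× : ⟨567⟩] = 648/9 = 72.

72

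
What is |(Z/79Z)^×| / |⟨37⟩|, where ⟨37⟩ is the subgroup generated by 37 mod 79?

Since 37 ∈ (Z/79Z)^×, its order divides φ(79) = 79 − 1 = 78 = 2 · 3 · 13.
Divisors of 78: 1, 2, 3, 6, 13, 26, 39, 78.
Evaluate successive powers at the divisors of 78:
37^1 ≡ 37 (mod 79)
37^2 ≡ 26 (mod 79)
37^3 ≡ 14 (mod 79)
37^6 ≡ 38 (mod 79)
37^13 ≡ 24 (mod 79)
37^26 ≡ 23 (mod 79)
37^39 ≡ 78 (mod 79)
37^78 ≡ 1 (mod 79) ✓
Thus |⟨37⟩| = ord(37) = 78.
The index is φ(79) / ord(37) = 78 / 78 = 1.

1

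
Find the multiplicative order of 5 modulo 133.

The order of 5 must divide φ(133) = φ(7·19) = (7−1)·(19−1) = 6·18 = 108 = 2^2 · 3^3.
Divisors of 108: 1, 2, 3, 4, 6, 9, 12, 18, 27, 36, 54, 108.
Check 5^d mod 133 for each divisor in increasing order:
5^1 ≡ 5 (mod 133)
5^2 ≡ 25 (mod 133)
5^3 ≡ 125 (mod 133)
5^4 ≡ 93 (mod 133)
5^6 ≡ 64 (mod 133)
5^9 ≡ 20 (mod 133)
5^12 ≡ 106 (mod 133)
5^18 ≡ 1 (mod 133) ✓
So ord_133(5) = 18.

18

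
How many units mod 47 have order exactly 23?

φ(47) = 47 − 1 = 46 = 2 · 23.
Since (Z/47Z)^× is cyclic of order 46, the number of elements of order d is φ(d) when d | 46 and 0 otherwise.
23 | 46, and φ(23) = 23 − 1 = 22.

22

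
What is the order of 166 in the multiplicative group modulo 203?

By Lagrange's theorem, ord_203(166) divides φ(203) = φ(7·29) = (7−1)·(29−1) = 6·28 = 168 = 2^3 · 3 · 7.
Divisors of 168: 1, 2, 3, 4, 6, 7, 8, 12, 14, 21, 24, 28, 42, 56, 84, 168.
Evaluate successive powers at the divisors of 168:
166^1 ≡ 166
166^2 ≡ 151
166^3 ≡ 97
166^4 ≡ 65
166^6 ≡ 71
166^7 ≡ 12
166^8 ≡ 165
166^12 ≡ 169
166^14 ≡ 144
166^21 ≡ 104
166^24 ≡ 141
166^28 ≡ 30
166^42 ≡ 57
166^56 ≡ 88
166^84 ≡ 1
The smallest such exponent is 84, so the order of 166 is 84.

84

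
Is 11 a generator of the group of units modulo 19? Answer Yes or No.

No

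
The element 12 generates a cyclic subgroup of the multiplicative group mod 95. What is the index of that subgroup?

By Lagrange's theorem, ord_95(12) divides φ(95) = φ(5·19) = (5−1)·(19−1) = 4·18 = 72 = 2^3 · 3^2.
Divisors of 72: 1, 2, 3, 4, 6, 8, 9, 12, 18, 24, 36, 72.
Test each divisor d:
12^1 ≡ 12 (mod 95)
12^2 ≡ 49 (mod 95)
12^3 ≡ 18 (mod 95)
12^4 ≡ 26 (mod 95)
12^6 ≡ 39 (mod 95)
12^8 ≡ 11 (mod 95)
12^9 ≡ 37 (mod 95)
12^12 ≡ 1 (mod 95) ✓
The order of 12 is 12, so the subgroup it generates has 12 elements.
The index is φ(95) / ord(12) = 72 / 12 = 6.

6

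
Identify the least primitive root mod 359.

7

φ(359) = 359 − 1 = 358 = 2 · 179.
g is a primitive root iff g^(358/q) ≢ 1 (mod 359) for each prime q ∈ {2, 179}.
g = 2: 2^179 ≡ 1 — hits 1, so not a primitive root.
g = 3: 3^179 ≡ 1 — hits 1, so not a primitive root.
g = 4: 4^179 ≡ 1 — hits 1, so not a primitive root.
g = 5: 5^179 ≡ 1 — hits 1, so not a primitive root.
g = 6: 6^179 ≡ 1 — hits 1, so not a primitive root.
g = 7: 7^179 ≡ 358; 7^2 ≡ 49 — none is 1, so 7 is a primitive root.
So 7 is the smallest generator of (Z/359Z)^×.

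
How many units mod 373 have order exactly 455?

0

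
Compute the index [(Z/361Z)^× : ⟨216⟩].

6

ord(216) | φ(361) = φ(19^2) = 19·(19−1) = 342 = 2 · 3^2 · 19.
Divisors of 342: 1, 2, 3, 6, 9, 18, 19, 38, 57, 114, 171, 342.
Compute 216^d (mod 361) for the divisors d until we hit 1:
216^1 ≡ 216 (mod 361)
216^2 ≡ 87 (mod 361)
216^3 ≡ 20 (mod 361)
216^6 ≡ 39 (mod 361)
216^9 ≡ 58 (mod 361)
216^18 ≡ 115 (mod 361)
216^19 ≡ 292 (mod 361)
216^38 ≡ 68 (mod 361)
216^57 ≡ 1 (mod 361) ✓
So ord_361(216) = 57, hence |⟨216⟩| = 57.
[(Z/361Z)^× : ⟨216⟩] = 342/57 = 6.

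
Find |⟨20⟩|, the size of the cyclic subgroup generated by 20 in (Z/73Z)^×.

Since 20 ∈ (Z/73Z)^×, its order divides φ(73) = 73 − 1 = 72 = 2^3 · 3^2.
Divisors of 72: 1, 2, 3, 4, 6, 8, 9, 12, 18, 24, 36, 72.
Check 20^d mod 73 for each divisor in increasing order:
20^1 ≡ 20 (mod 73)
20^2 ≡ 35 (mod 73)
20^3 ≡ 43 (mod 73)
20^4 ≡ 57 (mod 73)
20^6 ≡ 24 (mod 73)
20^8 ≡ 37 (mod 73)
20^9 ≡ 10 (mod 73)
20^12 ≡ 65 (mod 73)
20^18 ≡ 27 (mod 73)
20^24 ≡ 64 (mod 73)
20^36 ≡ 72 (mod 73)
20^72 ≡ 1 (mod 73) ✓
The smallest such exponent is 72, so the order of 20 is 72.

72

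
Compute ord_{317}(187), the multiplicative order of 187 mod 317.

316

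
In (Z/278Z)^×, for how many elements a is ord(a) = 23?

φ(278) = φ(2)·φ(139) = 1·138 = 138 = 2 · 3 · 23.
In a cyclic group of order 138, there are φ(d) elements of order d for each divisor d of 138, and zero for non-divisors.
23 | 138, and φ(23) = 23 − 1 = 22.

22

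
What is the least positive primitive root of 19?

φ(19) = 19 − 1 = 18 = 2 · 3^2.
g is a primitive root iff g^(18/q) ≢ 1 (mod 19) for each prime q ∈ {2, 3}.
g = 2: 2^9 ≡ 18; 2^6 ≡ 7 — none is 1, so 2 is a primitive root.
The smallest primitive root modulo 19 is 2.

2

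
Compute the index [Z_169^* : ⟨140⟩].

ord(140) | φ(169) = φ(13^2) = 13·(13−1) = 156 = 2^2 · 3 · 13.
Divisors of 156: 1, 2, 3, 4, 6, 12, 13, 26, 39, 52, 78, 156.
Evaluate successive powers at the divisors of 156:
140^1 ≡ 140
140^2 ≡ 165
140^3 ≡ 116
140^4 ≡ 16
140^6 ≡ 105
140^12 ≡ 40
140^13 ≡ 23
140^26 ≡ 22
140^39 ≡ 168
140^52 ≡ 146
140^78 ≡ 1
The order of 140 is 78, so the subgroup it generates has 78 elements.
Index = |(Z/169Z)^×| / |⟨140⟩| = 156 / 78 = 2.

2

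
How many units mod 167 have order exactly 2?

φ(167) = 167 − 1 = 166 = 2 · 83.
(Z/167Z)^× is cyclic (|G| = 166); a cyclic group of order m has exactly φ(d) elements of each order d | m, and none otherwise.
2 | 166, and φ(2) = 2 − 1 = 1.

1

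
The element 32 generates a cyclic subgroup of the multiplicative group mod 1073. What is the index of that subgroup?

4

The order of 32 must divide φ(1073) = φ(29·37) = (29−1)·(37−1) = 28·36 = 1008 = 2^4 · 3^2 · 7.
Divisors of 1008: 1, 2, 3, 4, 6, 7, 8, 9, 12, 14, 16, 18, 21, 24, 28, 36, 42, 48, 56, 63, 72, 84, 112, 126, 144, 168, 252, 336, 504, 1008.
Test each divisor d:
32^1 ≡ 32 (mod 1073)
32^2 ≡ 1024 (mod 1073)
32^3 ≡ 578 (mod 1073)
32^4 ≡ 255 (mod 1073)
32^6 ≡ 381 (mod 1073)
32^7 ≡ 389 (mod 1073)
32^8 ≡ 645 (mod 1073)
32^9 ≡ 253 (mod 1073)
32^12 ≡ 306 (mod 1073)
32^14 ≡ 28 (mod 1073)
32^16 ≡ 774 (mod 1073)
32^18 ≡ 702 (mod 1073)
32^21 ≡ 162 (mod 1073)
32^24 ≡ 285 (mod 1073)
32^28 ≡ 784 (mod 1073)
32^36 ≡ 297 (mod 1073)
32^42 ≡ 492 (mod 1073)
32^48 ≡ 750 (mod 1073)
32^56 ≡ 900 (mod 1073)
32^63 ≡ 302 (mod 1073)
32^72 ≡ 223 (mod 1073)
32^84 ≡ 639 (mod 1073)
32^112 ≡ 958 (mod 1073)
32^126 ≡ 1072 (mod 1073)
32^144 ≡ 371 (mod 1073)
32^168 ≡ 581 (mod 1073)
32^252 ≡ 1 (mod 1073) ✓
So ord_1073(32) = 252, hence |⟨32⟩| = 252.
[(Z/1073Z)^× : ⟨32⟩] = 1008/252 = 4.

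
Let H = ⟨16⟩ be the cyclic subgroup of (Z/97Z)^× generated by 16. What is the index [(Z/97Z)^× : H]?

By Lagrange's theorem, ord_97(16) divides φ(97) = 97 − 1 = 96 = 2^5 · 3.
Divisors of 96: 1, 2, 3, 4, 6, 8, 12, 16, 24, 32, 48, 96.
Evaluate successive powers at the divisors of 96:
16^1 ≡ 16
16^2 ≡ 62
16^3 ≡ 22
16^4 ≡ 61
16^6 ≡ 96
16^8 ≡ 35
16^12 ≡ 1
The order of 16 is 12, so the subgroup it generates has 12 elements.
[(Z/97Z)^× : ⟨16⟩] = 96/12 = 8.

8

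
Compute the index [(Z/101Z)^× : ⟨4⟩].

2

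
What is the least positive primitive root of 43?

3

φ(43) = 43 − 1 = 42 = 2 · 3 · 7.
Test candidates g = 2, 3, … against the prime factors q ∈ {2, 3, 7} of φ(43): g is a generator iff g^(42/q) ≢ 1 for every such q.
g = 2: 2^21 ≡ 42; 2^14 ≡ 1 — hits 1, so not a primitive root.
g = 3: 3^21 ≡ 42; 3^14 ≡ 36; 3^6 ≡ 41 — none is 1, so 3 is a primitive root.
Hence the least primitive root of 43 is 3.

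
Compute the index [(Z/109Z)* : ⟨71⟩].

ord(71) | φ(109) = 109 − 1 = 108 = 2^2 · 3^3.
Divisors of 108: 1, 2, 3, 4, 6, 9, 12, 18, 27, 36, 54, 108.
Test each divisor d:
71^1 ≡ 71
71^2 ≡ 27
71^3 ≡ 64
71^4 ≡ 75
71^6 ≡ 63
71^9 ≡ 108
71^12 ≡ 45
71^18 ≡ 1
So ord_109(71) = 18, hence |⟨71⟩| = 18.
The index is φ(109) / ord(71) = 108 / 18 = 6.

6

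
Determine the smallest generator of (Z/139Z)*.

2

φ(139) = 139 − 1 = 138 = 2 · 3 · 23.
Test candidates g = 2, 3, … against the prime factors q ∈ {2, 3, 23} of φ(139): g is a generator iff g^(138/q) ≢ 1 for every such q.
g = 2: 2^69 ≡ 138; 2^46 ≡ 96; 2^6 ≡ 64 — none is 1, so 2 is a primitive root.
The smallest primitive root modulo 139 is 2.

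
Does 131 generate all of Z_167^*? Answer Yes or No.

Yes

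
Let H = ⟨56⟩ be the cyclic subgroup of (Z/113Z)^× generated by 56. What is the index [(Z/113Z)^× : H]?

4

ord(56) | φ(113) = 113 − 1 = 112 = 2^4 · 7.
Divisors of 112: 1, 2, 4, 7, 8, 14, 16, 28, 56, 112.
Evaluate successive powers at the divisors of 112:
56^1 ≡ 56
56^2 ≡ 85
56^4 ≡ 106
56^7 ≡ 15
56^8 ≡ 49
56^14 ≡ 112
56^16 ≡ 28
56^28 ≡ 1
So ord_113(56) = 28, hence |⟨56⟩| = 28.
Index = |(Z/113Z)^×| / |⟨56⟩| = 112 / 28 = 4.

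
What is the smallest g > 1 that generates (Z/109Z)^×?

φ(109) = 109 − 1 = 108 = 2^2 · 3^3.
g is a primitive root iff g^(108/q) ≢ 1 (mod 109) for each prime q ∈ {2, 3}.
g = 2: 2^54 ≡ 108; 2^36 ≡ 1 — hits 1, so not a primitive root.
g = 3: 3^54 ≡ 1 — hits 1, so not a primitive root.
g = 4: 4^54 ≡ 1 — hits 1, so not a primitive root.
g = 5: 5^54 ≡ 1 — hits 1, so not a primitive root.
g = 6: 6^54 ≡ 108; 6^36 ≡ 63 — none is 1, so 6 is a primitive root.
Hence the least primitive root of 109 is 6.

6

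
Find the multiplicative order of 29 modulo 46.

11

Since 29 ∈ (Z/46Z)^×, its order divides φ(46) = φ(2)·φ(23) = 1·22 = 22 = 2 · 11.
Divisors of 22: 1, 2, 11, 22.
Evaluate successive powers at the divisors of 22:
29^1 ≡ 29 (mod 46)
29^2 ≡ 13 (mod 46)
29^11 ≡ 1 (mod 46) ✓
So ord_46(29) = 11.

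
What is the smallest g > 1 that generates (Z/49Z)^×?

φ(49) = φ(7^2) = 7·(7−1) = 42 = 2 · 3 · 7.
Test candidates g = 2, 3, … against the prime factors q ∈ {2, 3, 7} of φ(49): g is a generator iff g^(42/q) ≢ 1 for every such q.
g = 2: 2^21 ≡ 1 — hits 1, so not a primitive root.
g = 3: 3^21 ≡ 48; 3^14 ≡ 30; 3^6 ≡ 43 — none is 1, so 3 is a primitive root.
The smallest primitive root modulo 49 is 3.

3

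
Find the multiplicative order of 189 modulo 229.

ord(189) | φ(229) = 229 − 1 = 228 = 2^2 · 3 · 19.
Divisors of 228: 1, 2, 3, 4, 6, 12, 19, 38, 57, 76, 114, 228.
Test each divisor d:
189^1 ≡ 189 (mod 229)
189^2 ≡ 226 (mod 229)
189^3 ≡ 120 (mod 229)
189^4 ≡ 9 (mod 229)
189^6 ≡ 202 (mod 229)
189^12 ≡ 42 (mod 229)
189^19 ≡ 18 (mod 229)
189^38 ≡ 95 (mod 229)
189^57 ≡ 107 (mod 229)
189^76 ≡ 94 (mod 229)
189^114 ≡ 228 (mod 229)
189^228 ≡ 1 (mod 229) ✓
Hence ord(189) = 228.

228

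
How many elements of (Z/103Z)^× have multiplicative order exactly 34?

16

φ(103) = 103 − 1 = 102 = 2 · 3 · 17.
(Z/103Z)^× is cyclic (|G| = 102); a cyclic group of order m has exactly φ(d) elements of each order d | m, and none otherwise.
34 = 2 · 17 divides 102, and φ(34) = 16.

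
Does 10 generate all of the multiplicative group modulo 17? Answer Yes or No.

Yes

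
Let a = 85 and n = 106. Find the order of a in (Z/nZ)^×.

52

By Lagrange's theorem, ord_106(85) divides φ(106) = φ(2)·φ(53) = 1·52 = 52 = 2^2 · 13.
Divisors of 52: 1, 2, 4, 13, 26, 52.
Test each divisor d:
85^1 ≡ 85 (mod 106)
85^2 ≡ 17 (mod 106)
85^4 ≡ 77 (mod 106)
85^13 ≡ 83 (mod 106)
85^26 ≡ 105 (mod 106)
85^52 ≡ 1 (mod 106) ✓
Therefore the multiplicative order of 85 modulo 106 is 52.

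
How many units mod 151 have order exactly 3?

2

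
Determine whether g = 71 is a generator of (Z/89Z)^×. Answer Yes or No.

φ(89) = 89 − 1 = 88 = 2^3 · 11.
It suffices to check that the order of 71 is not a proper divisor of 88: compute 71^(88/q) for q ∈ {2, 11}.
71^44 ≡ 1 (mod 89)  [q = 2: ≡ 1 ✗]
71^8 ≡ 67 (mod 89)  [q = 11: ≢ 1 ✓]
The check at q = 2 fails, so 71 generates a proper subgroup.

No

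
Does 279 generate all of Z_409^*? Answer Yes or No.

Yes

φ(409) = 409 − 1 = 408 = 2^3 · 3 · 17.
It suffices to check that the order of 279 is not a proper divisor of 408: compute 279^(408/q) for q ∈ {2, 3, 17}.
279^204 ≡ 408 (mod 409)  [q = 2: ≢ 1 ✓]
279^136 ≡ 355 (mod 409)  [q = 3: ≢ 1 ✓]
279^24 ≡ 25 (mod 409)  [q = 17: ≢ 1 ✓]
Every test exponent gives a nontrivial residue, hence 279 generates the full group.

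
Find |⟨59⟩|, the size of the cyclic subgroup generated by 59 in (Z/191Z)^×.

95

The order of 59 must divide φ(191) = 191 − 1 = 190 = 2 · 5 · 19.
Divisors of 190: 1, 2, 5, 10, 19, 38, 95, 190.
Test each divisor d:
59^1 ≡ 59 (mod 191)
59^2 ≡ 43 (mod 191)
59^5 ≡ 30 (mod 191)
59^10 ≡ 136 (mod 191)
59^19 ≡ 184 (mod 191)
59^38 ≡ 49 (mod 191)
59^95 ≡ 1 (mod 191) ✓
The smallest such exponent is 95, so the order of 59 is 95.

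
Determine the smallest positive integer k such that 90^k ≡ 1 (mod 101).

By Lagrange's theorem, ord_101(90) divides φ(101) = 101 − 1 = 100 = 2^2 · 5^2.
Divisors of 100: 1, 2, 4, 5, 10, 20, 25, 50, 100.
Compute 90^d (mod 101) for the divisors d until we hit 1:
90^1 ≡ 90 (mod 101)
90^2 ≡ 20 (mod 101)
90^4 ≡ 97 (mod 101)
90^5 ≡ 44 (mod 101)
90^10 ≡ 17 (mod 101)
90^20 ≡ 87 (mod 101)
90^25 ≡ 91 (mod 101)
90^50 ≡ 100 (mod 101)
90^100 ≡ 1 (mod 101) ✓
Therefore the multiplicative order of 90 modulo 101 is 100.

100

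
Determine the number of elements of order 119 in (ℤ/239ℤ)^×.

96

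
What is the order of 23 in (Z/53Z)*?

4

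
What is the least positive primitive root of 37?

φ(37) = 37 − 1 = 36 = 2^2 · 3^2.
g is a primitive root iff g^(36/q) ≢ 1 (mod 37) for each prime q ∈ {2, 3}.
g = 2: 2^18 ≡ 36; 2^12 ≡ 26 — none is 1, so 2 is a primitive root.
Hence the least primitive root of 37 is 2.

2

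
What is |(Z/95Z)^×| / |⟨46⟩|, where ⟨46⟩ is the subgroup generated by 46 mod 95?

12

By Lagrange's theorem, ord_95(46) divides φ(95) = φ(5·19) = (5−1)·(19−1) = 4·18 = 72 = 2^3 · 3^2.
Divisors of 72: 1, 2, 3, 4, 6, 8, 9, 12, 18, 24, 36, 72.
Evaluate successive powers at the divisors of 72:
46^1 ≡ 46 (mod 95)
46^2 ≡ 26 (mod 95)
46^3 ≡ 56 (mod 95)
46^4 ≡ 11 (mod 95)
46^6 ≡ 1 (mod 95) ✓
So ord_95(46) = 6, hence |⟨46⟩| = 6.
Index = |(Z/95Z)^×| / |⟨46⟩| = 72 / 6 = 12.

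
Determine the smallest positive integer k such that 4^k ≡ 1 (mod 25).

10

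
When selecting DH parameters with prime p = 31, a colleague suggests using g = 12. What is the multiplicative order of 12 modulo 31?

The order of 12 must divide φ(31) = 31 − 1 = 30 = 2 · 3 · 5.
Divisors of 30: 1, 2, 3, 5, 6, 10, 15, 30.
Compute 12^d (mod 31) for the divisors d until we hit 1:
12^1 ≡ 12 (mod 31)
12^2 ≡ 20 (mod 31)
12^3 ≡ 23 (mod 31)
12^5 ≡ 26 (mod 31)
12^6 ≡ 2 (mod 31)
12^10 ≡ 25 (mod 31)
12^15 ≡ 30 (mod 31)
12^30 ≡ 1 (mod 31) ✓
The smallest such exponent is 30, so the order of 12 is 30.

30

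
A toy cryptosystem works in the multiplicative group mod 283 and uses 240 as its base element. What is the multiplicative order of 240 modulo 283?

47

The order of 240 must divide φ(283) = 283 − 1 = 282 = 2 · 3 · 47.
Divisors of 282: 1, 2, 3, 6, 47, 94, 141, 282.
Check 240^d mod 283 for each divisor in increasing order:
240^1 ≡ 240 (mod 283)
240^2 ≡ 151 (mod 283)
240^3 ≡ 16 (mod 283)
240^6 ≡ 256 (mod 283)
240^47 ≡ 1 (mod 283) ✓
Therefore the multiplicative order of 240 modulo 283 is 47.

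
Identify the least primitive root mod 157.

φ(157) = 157 − 1 = 156 = 2^2 · 3 · 13.
Test candidates g = 2, 3, … against the prime factors q ∈ {2, 3, 13} of φ(157): g is a generator iff g^(156/q) ≢ 1 for every such q.
g = 2: 2^78 ≡ 156; 2^52 ≡ 1 — hits 1, so not a primitive root.
g = 3: 3^78 ≡ 1 — hits 1, so not a primitive root.
g = 4: 4^78 ≡ 1 — hits 1, so not a primitive root.
g = 5: 5^78 ≡ 156; 5^52 ≡ 12; 5^12 ≡ 130 — none is 1, so 5 is a primitive root.
So 5 is the smallest generator of (Z/157Z)^×.

5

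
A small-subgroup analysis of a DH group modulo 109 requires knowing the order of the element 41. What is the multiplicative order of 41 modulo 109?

By Lagrange's theorem, ord_109(41) divides φ(109) = 109 − 1 = 108 = 2^2 · 3^3.
Divisors of 108: 1, 2, 3, 4, 6, 9, 12, 18, 27, 36, 54, 108.
Compute 41^d (mod 109) for the divisors d until we hit 1:
41^1 ≡ 41 (mod 109)
41^2 ≡ 46 (mod 109)
41^3 ≡ 33 (mod 109)
41^4 ≡ 45 (mod 109)
41^6 ≡ 108 (mod 109)
41^9 ≡ 76 (mod 109)
41^12 ≡ 1 (mod 109) ✓
Hence ord(41) = 12.

12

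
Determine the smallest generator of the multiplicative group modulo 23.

5

φ(23) = 23 − 1 = 22 = 2 · 11.
Test candidates g = 2, 3, … against the prime factors q ∈ {2, 11} of φ(23): g is a generator iff g^(22/q) ≢ 1 for every such q.
g = 2: 2^11 ≡ 1 — hits 1, so not a primitive root.
g = 3: 3^11 ≡ 1 — hits 1, so not a primitive root.
g = 4: 4^11 ≡ 1 — hits 1, so not a primitive root.
g = 5: 5^11 ≡ 22; 5^2 ≡ 2 — none is 1, so 5 is a primitive root.
The smallest primitive root modulo 23 is 5.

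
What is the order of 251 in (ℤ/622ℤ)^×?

By Lagrange's theorem, ord_622(251) divides φ(622) = φ(2)·φ(311) = 1·310 = 310 = 2 · 5 · 31.
Divisors of 310: 1, 2, 5, 10, 31, 62, 155, 310.
Evaluate successive powers at the divisors of 310:
251^1 ≡ 251
251^2 ≡ 179
251^5 ≡ 453
251^10 ≡ 571
251^31 ≡ 259
251^62 ≡ 527
251^155 ≡ 621
251^310 ≡ 1
So ord_622(251) = 310.

310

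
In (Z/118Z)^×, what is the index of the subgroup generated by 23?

1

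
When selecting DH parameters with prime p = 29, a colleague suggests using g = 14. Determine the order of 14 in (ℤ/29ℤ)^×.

The order of 14 must divide φ(29) = 29 − 1 = 28 = 2^2 · 7.
Divisors of 28: 1, 2, 4, 7, 14, 28.
Compute 14^d (mod 29) for the divisors d until we hit 1:
14^1 ≡ 14
14^2 ≡ 22
14^4 ≡ 20
14^7 ≡ 12
14^14 ≡ 28
14^28 ≡ 1
So ord_29(14) = 28.

28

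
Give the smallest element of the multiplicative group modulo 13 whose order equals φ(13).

2

φ(13) = 13 − 1 = 12 = 2^2 · 3.
Test candidates g = 2, 3, … against the prime factors q ∈ {2, 3} of φ(13): g is a generator iff g^(12/q) ≢ 1 for every such q.
g = 2: 2^6 ≡ 12; 2^4 ≡ 3 — none is 1, so 2 is a primitive root.
Hence the least primitive root of 13 is 2.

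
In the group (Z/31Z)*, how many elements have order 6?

2

φ(31) = 31 − 1 = 30 = 2 · 3 · 5.
In a cyclic group of order 30, there are φ(d) elements of order d for each divisor d of 30, and zero for non-divisors.
6 = 2 · 3 divides 30, and φ(6) = 2.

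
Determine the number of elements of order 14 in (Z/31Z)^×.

0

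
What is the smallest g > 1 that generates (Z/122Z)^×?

7

φ(122) = φ(2)·φ(61) = 1·60 = 60 = 2^2 · 3 · 5.
g is a primitive root iff g^(60/q) ≢ 1 (mod 122) for each prime q ∈ {2, 3, 5}.
g = 2: gcd(2, 122) = 2 > 1, not a unit — skip.
g = 3: 3^30 ≡ 1 — hits 1, so not a primitive root.
g = 4: gcd(4, 122) = 2 > 1, not a unit — skip.
g = 5: 5^30 ≡ 1 — hits 1, so not a primitive root.
g = 6: gcd(6, 122) = 2 > 1, not a unit — skip.
g = 7: 7^30 ≡ 121; 7^20 ≡ 47; 7^12 ≡ 95 — none is 1, so 7 is a primitive root.
Hence the least primitive root of 122 is 7.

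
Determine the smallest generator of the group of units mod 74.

φ(74) = φ(2)·φ(37) = 1·36 = 36 = 2^2 · 3^2.
g is a primitive root iff g^(36/q) ≢ 1 (mod 74) for each prime q ∈ {2, 3}.
g = 2: gcd(2, 74) = 2 > 1, not a unit — skip.
g = 3: 3^18 ≡ 1 — hits 1, so not a primitive root.
g = 4: gcd(4, 74) = 2 > 1, not a unit — skip.
g = 5: 5^18 ≡ 73; 5^12 ≡ 47 — none is 1, so 5 is a primitive root.
The smallest primitive root modulo 74 is 5.

5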